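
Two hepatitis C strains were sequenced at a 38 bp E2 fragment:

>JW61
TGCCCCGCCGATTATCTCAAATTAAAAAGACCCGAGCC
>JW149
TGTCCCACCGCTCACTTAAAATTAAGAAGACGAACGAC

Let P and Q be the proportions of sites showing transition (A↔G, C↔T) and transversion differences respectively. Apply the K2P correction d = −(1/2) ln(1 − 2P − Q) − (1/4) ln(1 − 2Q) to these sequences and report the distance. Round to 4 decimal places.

0.4685

Mismatches occur at site 3 (C→T, transition), site 7 (G→A, transition), site 11 (A→C, transversion), site 13 (T→C, transition), site 15 (T→C, transition), site 16 (C→T, transition), site 18 (C→A, transversion), site 26 (A→G, transition), site 32 (C→G, transversion), site 33 (C→A, transversion), site 34 (G→A, transition), site 35 (A→C, transversion), site 37 (C→A, transversion).
Of the 13 differences, 7 transitions and 6 transversions over 38 sites: P = 7/38 = 0.184211, Q = 6/38 = 0.157895.
d = −0.5·ln(0.473683) − 0.25·ln(0.684210) = −0.5·(-0.747217) − 0.25·(-0.379490) = 0.4685.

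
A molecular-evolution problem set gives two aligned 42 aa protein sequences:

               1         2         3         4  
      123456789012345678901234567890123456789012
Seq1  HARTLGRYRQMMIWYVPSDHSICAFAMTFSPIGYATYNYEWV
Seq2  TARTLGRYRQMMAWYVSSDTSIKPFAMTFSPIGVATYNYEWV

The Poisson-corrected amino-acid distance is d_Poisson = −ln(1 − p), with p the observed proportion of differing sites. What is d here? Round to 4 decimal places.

0.1823

The sequences differ at positions 1 (H/T), 13 (I/A), 17 (P/S), 20 (H/T), 23 (C/K), 24 (A/P), 34 (Y/V).
p = 7/42 = 0.166667.
d = −ln(1 − 0.166667) = −ln(0.833333) = 0.1823.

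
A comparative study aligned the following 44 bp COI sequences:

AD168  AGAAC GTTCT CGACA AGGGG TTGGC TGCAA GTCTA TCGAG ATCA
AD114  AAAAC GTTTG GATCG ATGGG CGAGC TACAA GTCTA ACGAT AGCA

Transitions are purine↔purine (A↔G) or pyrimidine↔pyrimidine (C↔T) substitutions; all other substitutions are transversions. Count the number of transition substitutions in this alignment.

Differing sites — 2:G/A (Ti); 9:C/T (Ti); 10:T/G (Tv); 11:C/G (Tv); 12:G/A (Ti); 13:A/T (Tv); 15:A/G (Ti); 17:G/T (Tv); 21:T/C (Ti); 22:T/G (Tv); 23:G/A (Ti); 27:G/A (Ti); 36:T/A (Tv); 40:G/T (Tv); 42:T/G (Tv).
Of the 15 differences, 7 transitions and 8 transversions, so the answer is 7.

7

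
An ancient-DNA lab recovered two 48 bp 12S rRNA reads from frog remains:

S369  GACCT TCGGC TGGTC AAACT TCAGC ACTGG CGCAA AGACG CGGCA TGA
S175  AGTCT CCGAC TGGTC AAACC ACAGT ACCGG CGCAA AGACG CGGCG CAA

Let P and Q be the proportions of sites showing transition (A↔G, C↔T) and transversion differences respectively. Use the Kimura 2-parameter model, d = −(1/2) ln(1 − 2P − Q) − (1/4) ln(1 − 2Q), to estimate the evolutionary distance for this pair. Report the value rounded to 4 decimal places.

0.3368

Mismatches occur at site 1 (G/A, transition), site 2 (A/G, transition), site 3 (C/T, transition), site 6 (T/C, transition), site 9 (G/A, transition), site 20 (T/C, transition), site 21 (T/A, transversion), site 25 (C/T, transition), site 28 (T/C, transition), site 45 (A/G, transition), site 46 (T/C, transition), site 47 (G/A, transition).
Of the 12 differences, 11 transitions and 1 transversion over 48 sites: P = 11/48 = 0.229167, Q = 1/48 = 0.020833.
d = −0.5·ln(0.520833) − 0.25·ln(0.958334) = −0.5·(-0.652326) − 0.25·(-0.042559) = 0.3368.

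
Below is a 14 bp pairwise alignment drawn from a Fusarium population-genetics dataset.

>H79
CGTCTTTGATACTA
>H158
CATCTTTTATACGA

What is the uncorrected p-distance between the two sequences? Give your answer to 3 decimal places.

0.214

Differing sites — 2:G/A; 8:G/T; 13:T/G.
There are 3 differences over 14 sites, so p = 3/14 = 0.214.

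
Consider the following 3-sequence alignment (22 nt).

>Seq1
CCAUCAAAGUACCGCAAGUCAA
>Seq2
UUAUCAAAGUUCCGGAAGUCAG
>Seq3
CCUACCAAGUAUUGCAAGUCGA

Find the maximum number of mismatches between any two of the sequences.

Pairwise Hamming distances:
  Seq1 vs Seq2: 5
  Seq1 vs Seq3: 6
  Seq2 vs Seq3: 11
The largest is 11, between Seq2 and Seq3.

11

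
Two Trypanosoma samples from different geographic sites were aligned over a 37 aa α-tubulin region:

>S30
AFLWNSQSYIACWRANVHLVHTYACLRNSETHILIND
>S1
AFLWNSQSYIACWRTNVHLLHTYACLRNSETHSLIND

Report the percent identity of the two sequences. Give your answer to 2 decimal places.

91.89%

Differing sites — 15:A/T; 20:V/L; 33:I/S.
34 of the 37 sites match, so the percent identity is 34/37 × 100 = 91.89%.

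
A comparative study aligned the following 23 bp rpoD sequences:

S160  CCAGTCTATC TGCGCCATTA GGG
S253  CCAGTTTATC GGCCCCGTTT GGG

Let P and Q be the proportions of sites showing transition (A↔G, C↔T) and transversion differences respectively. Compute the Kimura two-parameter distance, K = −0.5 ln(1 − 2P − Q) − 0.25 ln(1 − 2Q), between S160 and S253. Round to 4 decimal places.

0.2570

Mismatches occur at site 6 (C↔T, transition), site 11 (T↔G, transversion), site 14 (G↔C, transversion), site 17 (A↔G, transition), site 20 (A↔T, transversion).
Of the 5 differences, 2 transitions and 3 transversions over 23 sites: P = 2/23 = 0.086957, Q = 3/23 = 0.130435.
d = −0.5·ln(0.695651) − 0.25·ln(0.739130) = −0.5·(-0.362907) − 0.25·(-0.302281) = 0.2570.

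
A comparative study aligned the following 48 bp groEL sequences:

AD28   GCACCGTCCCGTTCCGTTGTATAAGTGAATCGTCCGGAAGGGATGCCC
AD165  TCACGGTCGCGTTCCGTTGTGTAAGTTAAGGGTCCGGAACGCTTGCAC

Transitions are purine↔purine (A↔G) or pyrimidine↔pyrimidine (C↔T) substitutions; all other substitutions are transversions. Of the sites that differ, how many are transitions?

Differing sites — 1:G/T (Tv); 5:C/G (Tv); 9:C/G (Tv); 21:A/G (Ti); 27:G/T (Tv); 30:T/G (Tv); 31:C/G (Tv); 40:G/C (Tv); 42:G/C (Tv); 43:A/T (Tv); 47:C/A (Tv).
Of the 11 differences, 1 transition and 10 transversions, so the answer is 1.

1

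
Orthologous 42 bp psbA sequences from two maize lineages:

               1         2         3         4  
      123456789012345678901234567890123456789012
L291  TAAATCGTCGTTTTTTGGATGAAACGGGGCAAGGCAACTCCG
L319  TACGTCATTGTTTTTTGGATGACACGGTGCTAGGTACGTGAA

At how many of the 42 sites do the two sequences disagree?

Mismatches occur at site 3 (A/C), site 4 (A/G), site 7 (G/A), site 9 (C/T), site 23 (A/C), site 28 (G/T), site 31 (A/T), site 35 (C/T), site 37 (A/C), site 38 (C/G), site 40 (C/G), site 41 (C/A), site 42 (G/A).
That gives 13 mismatches out of 42 aligned sites, so the Hamming distance is 13.

13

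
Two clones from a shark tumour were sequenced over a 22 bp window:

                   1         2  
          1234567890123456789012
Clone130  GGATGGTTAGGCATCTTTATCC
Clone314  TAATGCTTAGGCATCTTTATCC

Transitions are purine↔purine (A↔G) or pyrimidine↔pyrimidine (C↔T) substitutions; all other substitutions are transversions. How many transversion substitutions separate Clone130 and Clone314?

Differing sites — 1:G/T (Tv); 2:G/A (Ti); 6:G/C (Tv).
Of the 3 differences, 1 transition and 2 transversions, so the answer is 2.

2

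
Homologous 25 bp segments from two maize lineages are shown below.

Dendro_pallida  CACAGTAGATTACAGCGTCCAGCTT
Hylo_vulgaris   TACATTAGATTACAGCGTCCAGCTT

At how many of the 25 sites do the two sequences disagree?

2

Mismatches occur at site 1 (C/T), site 5 (G/T).
That gives 2 mismatches out of 25 aligned sites, so the Hamming distance is 2.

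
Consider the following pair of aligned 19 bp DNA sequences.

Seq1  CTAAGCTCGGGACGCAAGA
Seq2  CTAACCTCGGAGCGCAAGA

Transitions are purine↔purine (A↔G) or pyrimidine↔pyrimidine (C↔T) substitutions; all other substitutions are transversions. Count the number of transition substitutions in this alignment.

The sequences differ at positions 5 (G/C, transversion), 11 (G/A, transition), 12 (A/G, transition).
Of the 3 differences, 2 transitions and 1 transversion, so the answer is 2.

2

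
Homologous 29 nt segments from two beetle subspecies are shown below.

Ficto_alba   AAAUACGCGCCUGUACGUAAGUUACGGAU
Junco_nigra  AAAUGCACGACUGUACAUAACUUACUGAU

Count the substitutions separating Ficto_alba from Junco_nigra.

The sequences differ at positions 5 (A/G), 7 (G/A), 10 (C/A), 17 (G/A), 21 (G/C), 26 (G/U).
That gives 6 mismatches out of 29 aligned sites, so the Hamming distance is 6.

6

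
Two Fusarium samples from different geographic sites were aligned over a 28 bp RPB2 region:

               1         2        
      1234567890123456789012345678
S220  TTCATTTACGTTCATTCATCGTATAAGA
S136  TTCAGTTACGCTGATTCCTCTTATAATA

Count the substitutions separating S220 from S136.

6

Mismatches occur at site 5 (T→G), site 11 (T→C), site 13 (C→G), site 18 (A→C), site 21 (G→T), site 27 (G→T).
That gives 6 mismatches out of 28 aligned sites, so the Hamming distance is 6.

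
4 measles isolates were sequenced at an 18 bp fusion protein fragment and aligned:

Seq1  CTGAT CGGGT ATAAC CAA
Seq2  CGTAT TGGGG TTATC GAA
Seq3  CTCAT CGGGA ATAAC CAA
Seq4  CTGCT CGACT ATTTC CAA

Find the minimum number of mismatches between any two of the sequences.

2

Pairwise Hamming distances:
  Seq1 vs Seq2: 7
  Seq1 vs Seq3: 2
  Seq1 vs Seq4: 5
  Seq2 vs Seq3: 7
  Seq2 vs Seq4: 10
  Seq3 vs Seq4: 7
The smallest is 2, between Seq1 and Seq3.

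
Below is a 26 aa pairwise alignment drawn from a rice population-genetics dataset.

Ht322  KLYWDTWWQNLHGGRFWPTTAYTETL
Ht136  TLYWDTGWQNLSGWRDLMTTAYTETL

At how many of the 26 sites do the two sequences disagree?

7

The sequences differ at positions 1 (K/T), 7 (W/G), 12 (H/S), 14 (G/W), 16 (F/D), 17 (W/L), 18 (P/M).
That gives 7 mismatches out of 26 aligned sites, so the Hamming distance is 7.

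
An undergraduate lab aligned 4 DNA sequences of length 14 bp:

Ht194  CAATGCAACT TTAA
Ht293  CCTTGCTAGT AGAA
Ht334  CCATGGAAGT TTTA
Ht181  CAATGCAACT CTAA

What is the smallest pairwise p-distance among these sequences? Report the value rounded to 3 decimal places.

Pairwise Hamming distances:
  Ht194 vs Ht293: 6
  Ht194 vs Ht334: 4
  Ht194 vs Ht181: 1
  Ht293 vs Ht334: 6
  Ht293 vs Ht181: 6
  Ht334 vs Ht181: 5
The smallest is 1 mismatch, between Ht194 and Ht181; p = 1/14 = 0.071.

0.071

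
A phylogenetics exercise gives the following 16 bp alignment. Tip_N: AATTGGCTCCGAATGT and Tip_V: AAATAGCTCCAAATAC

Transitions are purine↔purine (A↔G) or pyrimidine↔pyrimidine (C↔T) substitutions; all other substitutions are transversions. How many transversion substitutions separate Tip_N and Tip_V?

1

Differing sites — 3:T/A (Tv); 5:G/A (Ti); 11:G/A (Ti); 15:G/A (Ti); 16:T/C (Ti).
Of the 5 differences, 4 transitions and 1 transversion, so the answer is 1.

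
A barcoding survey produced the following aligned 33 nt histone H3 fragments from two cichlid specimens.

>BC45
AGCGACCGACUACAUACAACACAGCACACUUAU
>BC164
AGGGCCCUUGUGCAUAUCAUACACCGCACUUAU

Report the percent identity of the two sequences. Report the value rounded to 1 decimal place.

66.7%

The sequences differ at positions 3 (C/G), 5 (A/C), 8 (G/U), 9 (A/U), 10 (C/G), 12 (A/G), 17 (C/U), 18 (A/C), 20 (C/U), 24 (G/C), 26 (A/G).
22 of the 33 sites match, so the percent identity is 22/33 × 100 = 66.7%.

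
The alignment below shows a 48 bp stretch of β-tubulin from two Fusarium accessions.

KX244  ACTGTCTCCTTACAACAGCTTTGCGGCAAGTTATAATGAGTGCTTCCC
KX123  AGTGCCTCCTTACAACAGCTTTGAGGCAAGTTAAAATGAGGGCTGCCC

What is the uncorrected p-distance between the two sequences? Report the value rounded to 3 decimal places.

Differing sites — 2:C/G; 5:T/C; 24:C/A; 34:T/A; 41:T/G; 45:T/G.
There are 6 differences over 48 sites, so p = 6/48 = 0.125.

0.125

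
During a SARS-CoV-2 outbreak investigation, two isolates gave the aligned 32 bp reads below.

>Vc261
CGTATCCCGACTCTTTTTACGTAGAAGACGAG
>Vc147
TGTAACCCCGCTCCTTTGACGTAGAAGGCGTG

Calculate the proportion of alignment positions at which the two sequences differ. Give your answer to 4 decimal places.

0.2500

Mismatches occur at site 1 (C/T), site 5 (T/A), site 9 (G/C), site 10 (A/G), site 14 (T/C), site 18 (T/G), site 28 (A/G), site 31 (A/T).
There are 8 differences over 32 sites, so p = 8/32 = 0.2500.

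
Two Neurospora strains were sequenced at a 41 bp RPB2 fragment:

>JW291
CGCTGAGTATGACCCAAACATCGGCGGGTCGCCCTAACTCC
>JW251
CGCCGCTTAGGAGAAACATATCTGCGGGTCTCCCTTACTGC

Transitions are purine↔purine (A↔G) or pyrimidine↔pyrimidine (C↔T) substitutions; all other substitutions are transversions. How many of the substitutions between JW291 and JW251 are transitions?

The sequences differ at positions 4 (T/C, transition), 6 (A/C, transversion), 7 (G/T, transversion), 10 (T/G, transversion), 13 (C/G, transversion), 14 (C/A, transversion), 15 (C/A, transversion), 17 (A/C, transversion), 19 (C/T, transition), 23 (G/T, transversion), 31 (G/T, transversion), 36 (A/T, transversion), 40 (C/G, transversion).
Of the 13 differences, 2 transitions and 11 transversions, so the answer is 2.

2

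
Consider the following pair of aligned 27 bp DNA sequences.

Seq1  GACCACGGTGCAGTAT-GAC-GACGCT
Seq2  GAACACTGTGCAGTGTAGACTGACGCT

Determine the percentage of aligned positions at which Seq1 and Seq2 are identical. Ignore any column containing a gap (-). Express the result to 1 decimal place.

88.0%

Excluding the 2 gap columns leaves 25 comparable sites.
Differing sites — 3:C/A; 7:G/T; 15:A/G.
22 of the 25 comparable sites match, so the percent identity is 22/25 × 100 = 88.0%.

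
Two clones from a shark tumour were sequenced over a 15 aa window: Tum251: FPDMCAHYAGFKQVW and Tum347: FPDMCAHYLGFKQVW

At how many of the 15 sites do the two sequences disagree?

1

Differing sites — 9:A/L.
That gives 1 mismatch out of 15 aligned sites, so the Hamming distance is 1.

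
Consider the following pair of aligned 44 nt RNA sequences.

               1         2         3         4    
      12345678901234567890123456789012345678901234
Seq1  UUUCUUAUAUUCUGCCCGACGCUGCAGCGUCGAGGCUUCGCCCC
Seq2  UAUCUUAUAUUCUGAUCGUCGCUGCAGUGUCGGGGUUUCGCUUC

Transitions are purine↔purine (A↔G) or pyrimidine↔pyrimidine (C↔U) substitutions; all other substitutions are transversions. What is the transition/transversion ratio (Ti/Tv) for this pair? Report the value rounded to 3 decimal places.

Mismatches occur at site 2 (U↔A, transversion), site 15 (C↔A, transversion), site 16 (C↔U, transition), site 19 (A↔U, transversion), site 28 (C↔U, transition), site 33 (A↔G, transition), site 36 (C↔U, transition), site 42 (C↔U, transition), site 43 (C↔U, transition).
Of the 9 differences, 6 transitions and 3 transversions, so Ti/Tv = 6/3 = 2.000.

2.000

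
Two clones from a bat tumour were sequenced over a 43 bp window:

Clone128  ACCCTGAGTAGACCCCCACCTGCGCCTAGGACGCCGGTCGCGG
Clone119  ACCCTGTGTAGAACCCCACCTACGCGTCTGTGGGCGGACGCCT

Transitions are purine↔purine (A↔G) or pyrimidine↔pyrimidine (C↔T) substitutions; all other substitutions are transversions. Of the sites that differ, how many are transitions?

Mismatches occur at site 7 (A→T, transversion), site 13 (C→A, transversion), site 22 (G→A, transition), site 26 (C→G, transversion), site 28 (A→C, transversion), site 29 (G→T, transversion), site 31 (A→T, transversion), site 32 (C→G, transversion), site 34 (C→G, transversion), site 38 (T→A, transversion), site 42 (G→C, transversion), site 43 (G→T, transversion).
Of the 12 differences, 1 transition and 11 transversions, so the answer is 1.

1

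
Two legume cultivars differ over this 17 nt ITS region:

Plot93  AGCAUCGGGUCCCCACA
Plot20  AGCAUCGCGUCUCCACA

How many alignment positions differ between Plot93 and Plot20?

Differing sites — 8:G/C; 12:C/U.
That gives 2 mismatches out of 17 aligned sites, so the Hamming distance is 2.

2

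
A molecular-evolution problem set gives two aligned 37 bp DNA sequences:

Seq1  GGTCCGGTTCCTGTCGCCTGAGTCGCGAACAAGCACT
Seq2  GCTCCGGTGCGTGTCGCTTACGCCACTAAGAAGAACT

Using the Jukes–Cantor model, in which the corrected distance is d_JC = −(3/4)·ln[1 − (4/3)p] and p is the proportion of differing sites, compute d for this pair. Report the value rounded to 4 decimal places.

0.3786

Differing sites — 2:G/C; 9:T/G; 11:C/G; 18:C/T; 20:G/A; 21:A/C; 23:T/C; 25:G/A; 27:G/T; 30:C/G; 34:C/A.
p = 11/37 = 0.297297.
d = −0.75 · ln(1 − (4/3)·0.297297) = −0.75 · ln(0.603604) = −0.75 · (-0.504837) = 0.3786.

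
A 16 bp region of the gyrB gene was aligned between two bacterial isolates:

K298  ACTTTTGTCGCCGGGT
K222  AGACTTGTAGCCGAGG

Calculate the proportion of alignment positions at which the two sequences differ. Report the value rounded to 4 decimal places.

0.3750

The sequences differ at positions 2 (C/G), 3 (T/A), 4 (T/C), 9 (C/A), 14 (G/A), 16 (T/G).
There are 6 differences over 16 sites, so p = 6/16 = 0.3750.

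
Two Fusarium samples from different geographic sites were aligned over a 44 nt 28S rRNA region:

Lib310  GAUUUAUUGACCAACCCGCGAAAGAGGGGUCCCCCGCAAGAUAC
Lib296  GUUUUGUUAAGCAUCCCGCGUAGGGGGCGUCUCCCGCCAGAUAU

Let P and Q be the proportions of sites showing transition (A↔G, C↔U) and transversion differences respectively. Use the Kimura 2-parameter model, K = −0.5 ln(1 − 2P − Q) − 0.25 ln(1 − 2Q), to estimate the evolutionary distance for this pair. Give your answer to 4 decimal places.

Differing sites — 2:A/U (Tv); 6:A/G (Ti); 9:G/A (Ti); 11:C/G (Tv); 14:A/U (Tv); 21:A/U (Tv); 23:A/G (Ti); 25:A/G (Ti); 28:G/C (Tv); 32:C/U (Ti); 38:A/C (Tv); 44:C/U (Ti).
Of the 12 differences, 6 transitions and 6 transversions over 44 sites: P = 6/44 = 0.136364, Q = 6/44 = 0.136364.
d = −0.5·ln(0.590908) − 0.25·ln(0.727272) = −0.5·(-0.526095) − 0.25·(-0.318455) = 0.3427.

0.3427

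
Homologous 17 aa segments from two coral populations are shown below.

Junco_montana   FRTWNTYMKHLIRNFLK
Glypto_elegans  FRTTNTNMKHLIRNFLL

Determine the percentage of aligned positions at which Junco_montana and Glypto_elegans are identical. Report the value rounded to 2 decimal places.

82.35%

Mismatches occur at site 4 (W↔T), site 7 (Y↔N), site 17 (K↔L).
14 of the 17 sites match, so the percent identity is 14/17 × 100 = 82.35%.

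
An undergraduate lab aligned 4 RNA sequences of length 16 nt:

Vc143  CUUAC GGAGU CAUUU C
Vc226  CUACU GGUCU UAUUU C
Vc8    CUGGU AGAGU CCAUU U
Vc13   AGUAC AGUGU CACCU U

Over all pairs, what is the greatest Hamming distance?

11

Pairwise Hamming distances:
  Vc143 vs Vc226: 6
  Vc143 vs Vc8: 7
  Vc143 vs Vc13: 7
  Vc226 vs Vc8: 9
  Vc226 vs Vc13: 11
  Vc8 vs Vc13: 9
The largest is 11, between Vc226 and Vc13.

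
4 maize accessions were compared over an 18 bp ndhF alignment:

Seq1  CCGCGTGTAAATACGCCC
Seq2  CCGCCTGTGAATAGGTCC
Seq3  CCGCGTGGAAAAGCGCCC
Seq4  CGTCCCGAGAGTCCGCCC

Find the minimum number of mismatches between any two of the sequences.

3

Pairwise Hamming distances:
  Seq1 vs Seq2: 4
  Seq1 vs Seq3: 3
  Seq1 vs Seq4: 8
  Seq2 vs Seq3: 7
  Seq2 vs Seq4: 8
  Seq3 vs Seq4: 9
The smallest is 3, between Seq1 and Seq3.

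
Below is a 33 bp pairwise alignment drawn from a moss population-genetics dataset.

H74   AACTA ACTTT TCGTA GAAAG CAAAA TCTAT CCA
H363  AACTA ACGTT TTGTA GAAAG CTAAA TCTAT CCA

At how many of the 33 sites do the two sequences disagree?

3

Mismatches occur at site 8 (T→G), site 12 (C→T), site 22 (A→T).
That gives 3 mismatches out of 33 aligned sites, so the Hamming distance is 3.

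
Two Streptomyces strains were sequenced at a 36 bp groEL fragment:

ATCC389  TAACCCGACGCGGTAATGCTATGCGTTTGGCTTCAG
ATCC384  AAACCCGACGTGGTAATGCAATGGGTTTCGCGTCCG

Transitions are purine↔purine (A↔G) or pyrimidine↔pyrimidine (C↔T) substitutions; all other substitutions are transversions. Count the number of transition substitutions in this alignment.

1

The sequences differ at positions 1 (T/A, transversion), 11 (C/T, transition), 20 (T/A, transversion), 24 (C/G, transversion), 29 (G/C, transversion), 32 (T/G, transversion), 35 (A/C, transversion).
Of the 7 differences, 1 transition and 6 transversions, so the answer is 1.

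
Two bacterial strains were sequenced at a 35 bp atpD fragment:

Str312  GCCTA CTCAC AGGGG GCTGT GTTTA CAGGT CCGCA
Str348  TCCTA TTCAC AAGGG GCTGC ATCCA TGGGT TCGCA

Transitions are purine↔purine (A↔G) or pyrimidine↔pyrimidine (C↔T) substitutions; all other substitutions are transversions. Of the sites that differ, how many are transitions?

9

Mismatches occur at site 1 (G→T, transversion), site 6 (C→T, transition), site 12 (G→A, transition), site 20 (T→C, transition), site 21 (G→A, transition), site 23 (T→C, transition), site 24 (T→C, transition), site 26 (C→T, transition), site 27 (A→G, transition), site 31 (C→T, transition).
Of the 10 differences, 9 transitions and 1 transversion, so the answer is 9.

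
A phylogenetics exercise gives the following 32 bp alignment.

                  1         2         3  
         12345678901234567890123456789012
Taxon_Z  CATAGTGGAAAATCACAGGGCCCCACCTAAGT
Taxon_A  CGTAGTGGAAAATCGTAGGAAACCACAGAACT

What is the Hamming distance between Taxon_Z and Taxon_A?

The sequences differ at positions 2 (A/G), 15 (A/G), 16 (C/T), 20 (G/A), 21 (C/A), 22 (C/A), 27 (C/A), 28 (T/G), 31 (G/C).
That gives 9 mismatches out of 32 aligned sites, so the Hamming distance is 9.

9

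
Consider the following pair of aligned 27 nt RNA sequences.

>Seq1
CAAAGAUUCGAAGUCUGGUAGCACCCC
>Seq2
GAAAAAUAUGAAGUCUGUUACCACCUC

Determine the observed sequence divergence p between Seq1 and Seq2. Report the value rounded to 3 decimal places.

Differing sites — 1:C/G; 5:G/A; 8:U/A; 9:C/U; 18:G/U; 21:G/C; 26:C/U.
There are 7 differences over 27 sites, so p = 7/27 = 0.259.

0.259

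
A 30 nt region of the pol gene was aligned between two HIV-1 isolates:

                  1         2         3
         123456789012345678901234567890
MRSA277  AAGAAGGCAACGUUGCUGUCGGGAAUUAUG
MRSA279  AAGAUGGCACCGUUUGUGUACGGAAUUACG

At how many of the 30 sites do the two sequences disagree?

Mismatches occur at site 5 (A/U), site 10 (A/C), site 15 (G/U), site 16 (C/G), site 20 (C/A), site 21 (G/C), site 29 (U/C).
That gives 7 mismatches out of 30 aligned sites, so the Hamming distance is 7.

7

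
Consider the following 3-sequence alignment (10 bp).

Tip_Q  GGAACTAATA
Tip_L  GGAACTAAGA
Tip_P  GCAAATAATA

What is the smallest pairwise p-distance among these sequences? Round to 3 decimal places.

Pairwise Hamming distances:
  Tip_Q vs Tip_L: 1
  Tip_Q vs Tip_P: 2
  Tip_L vs Tip_P: 3
The smallest is 1 mismatch, between Tip_Q and Tip_L; p = 1/10 = 0.100.

0.100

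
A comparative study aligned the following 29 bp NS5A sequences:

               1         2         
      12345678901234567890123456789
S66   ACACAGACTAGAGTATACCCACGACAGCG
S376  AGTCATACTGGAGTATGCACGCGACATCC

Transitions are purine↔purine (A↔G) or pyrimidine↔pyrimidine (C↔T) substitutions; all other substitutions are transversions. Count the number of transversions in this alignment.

Mismatches occur at site 2 (C↔G, transversion), site 3 (A↔T, transversion), site 6 (G↔T, transversion), site 10 (A↔G, transition), site 17 (A↔G, transition), site 19 (C↔A, transversion), site 21 (A↔G, transition), site 27 (G↔T, transversion), site 29 (G↔C, transversion).
Of the 9 differences, 3 transitions and 6 transversions, so the answer is 6.

6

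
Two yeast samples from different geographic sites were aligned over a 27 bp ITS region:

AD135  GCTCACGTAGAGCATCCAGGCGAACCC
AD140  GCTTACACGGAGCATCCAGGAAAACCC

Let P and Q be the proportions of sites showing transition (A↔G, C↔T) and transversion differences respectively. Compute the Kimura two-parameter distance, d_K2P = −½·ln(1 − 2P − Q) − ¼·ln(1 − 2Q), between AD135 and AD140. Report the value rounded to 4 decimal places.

Differing sites — 4:C/T (Ti); 7:G/A (Ti); 8:T/C (Ti); 9:A/G (Ti); 21:C/A (Tv); 22:G/A (Ti).
Of the 6 differences, 5 transitions and 1 transversion over 27 sites: P = 5/27 = 0.185185, Q = 1/27 = 0.037037.
d = −0.5·ln(0.592593) − 0.25·ln(0.925926) = −0.5·(-0.523247) − 0.25·(-0.076961) = 0.2809.

0.2809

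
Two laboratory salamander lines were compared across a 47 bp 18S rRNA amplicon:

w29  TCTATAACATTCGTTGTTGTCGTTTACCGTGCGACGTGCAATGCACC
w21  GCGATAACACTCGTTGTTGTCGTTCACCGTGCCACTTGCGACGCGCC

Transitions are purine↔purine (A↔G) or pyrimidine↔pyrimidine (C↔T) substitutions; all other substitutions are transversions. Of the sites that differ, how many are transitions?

Differing sites — 1:T/G (Tv); 3:T/G (Tv); 10:T/C (Ti); 25:T/C (Ti); 33:G/C (Tv); 36:G/T (Tv); 40:A/G (Ti); 42:T/C (Ti); 45:A/G (Ti).
Of the 9 differences, 5 transitions and 4 transversions, so the answer is 5.

5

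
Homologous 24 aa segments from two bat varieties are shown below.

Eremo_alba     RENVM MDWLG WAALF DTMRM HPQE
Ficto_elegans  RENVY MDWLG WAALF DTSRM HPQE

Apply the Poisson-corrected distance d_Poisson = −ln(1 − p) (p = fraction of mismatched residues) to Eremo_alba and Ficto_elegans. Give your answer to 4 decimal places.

The sequences differ at positions 5 (M/Y), 18 (M/S).
p = 2/24 = 0.083333.
d = −ln(1 − 0.083333) = −ln(0.916667) = 0.0870.

0.0870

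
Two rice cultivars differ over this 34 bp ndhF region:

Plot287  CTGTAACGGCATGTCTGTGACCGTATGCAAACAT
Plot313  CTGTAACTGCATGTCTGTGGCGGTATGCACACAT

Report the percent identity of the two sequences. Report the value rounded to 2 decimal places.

Differing sites — 8:G/T; 20:A/G; 22:C/G; 30:A/C.
30 of the 34 sites match, so the percent identity is 30/34 × 100 = 88.24%.

88.24%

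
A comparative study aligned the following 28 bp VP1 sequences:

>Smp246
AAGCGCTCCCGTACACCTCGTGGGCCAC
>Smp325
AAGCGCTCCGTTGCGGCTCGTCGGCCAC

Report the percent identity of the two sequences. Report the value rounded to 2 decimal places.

The sequences differ at positions 10 (C/G), 11 (G/T), 13 (A/G), 15 (A/G), 16 (C/G), 22 (G/C).
22 of the 28 sites match, so the percent identity is 22/28 × 100 = 78.57%.

78.57%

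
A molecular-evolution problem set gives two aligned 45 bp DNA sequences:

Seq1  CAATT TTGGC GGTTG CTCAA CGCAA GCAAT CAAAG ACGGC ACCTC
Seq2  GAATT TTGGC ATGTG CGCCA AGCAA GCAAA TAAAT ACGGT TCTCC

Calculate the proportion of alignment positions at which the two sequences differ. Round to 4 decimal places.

0.3111

Mismatches occur at site 1 (C↔G), site 11 (G↔A), site 12 (G↔T), site 13 (T↔G), site 17 (T↔G), site 19 (A↔C), site 21 (C↔A), site 30 (T↔A), site 31 (C↔T), site 35 (G↔T), site 40 (C↔T), site 41 (A↔T), site 43 (C↔T), site 44 (T↔C).
There are 14 differences over 45 sites, so p = 14/45 = 0.3111.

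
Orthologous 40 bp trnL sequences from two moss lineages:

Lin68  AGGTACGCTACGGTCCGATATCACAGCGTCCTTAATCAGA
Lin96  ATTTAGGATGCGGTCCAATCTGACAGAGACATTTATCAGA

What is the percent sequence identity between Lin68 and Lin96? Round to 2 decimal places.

Differing sites — 2:G/T; 3:G/T; 6:C/G; 8:C/A; 10:A/G; 17:G/A; 20:A/C; 22:C/G; 27:C/A; 29:T/A; 31:C/A; 34:A/T.
28 of the 40 sites match, so the percent identity is 28/40 × 100 = 70.00%.

70.00%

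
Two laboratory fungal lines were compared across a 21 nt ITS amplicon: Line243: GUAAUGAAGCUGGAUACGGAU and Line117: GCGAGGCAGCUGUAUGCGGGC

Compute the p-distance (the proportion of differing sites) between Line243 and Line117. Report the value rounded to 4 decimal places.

0.3810

The sequences differ at positions 2 (U/C), 3 (A/G), 5 (U/G), 7 (A/C), 13 (G/U), 16 (A/G), 20 (A/G), 21 (U/C).
There are 8 differences over 21 sites, so p = 8/21 = 0.3810.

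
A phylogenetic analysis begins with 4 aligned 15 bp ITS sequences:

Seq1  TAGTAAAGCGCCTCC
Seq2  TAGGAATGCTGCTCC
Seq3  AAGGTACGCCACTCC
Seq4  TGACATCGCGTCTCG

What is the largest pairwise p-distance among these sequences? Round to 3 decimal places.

0.600

Pairwise Hamming distances:
  Seq1 vs Seq2: 4
  Seq1 vs Seq3: 6
  Seq1 vs Seq4: 7
  Seq2 vs Seq3: 5
  Seq2 vs Seq4: 8
  Seq3 vs Seq4: 9
The largest is 9 mismatches, between Seq3 and Seq4; p = 9/15 = 0.600.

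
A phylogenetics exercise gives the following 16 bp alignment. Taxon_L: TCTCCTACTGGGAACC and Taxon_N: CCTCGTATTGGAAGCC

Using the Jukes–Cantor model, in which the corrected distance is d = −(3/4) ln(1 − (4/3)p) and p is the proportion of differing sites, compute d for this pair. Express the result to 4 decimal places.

0.4042

Differing sites — 1:T/C; 5:C/G; 8:C/T; 12:G/A; 14:A/G.
p = 5/16 = 0.312500.
d = −0.75 · ln(1 − (4/3)·0.312500) = −0.75 · ln(0.583333) = −0.75 · (-0.538997) = 0.4042.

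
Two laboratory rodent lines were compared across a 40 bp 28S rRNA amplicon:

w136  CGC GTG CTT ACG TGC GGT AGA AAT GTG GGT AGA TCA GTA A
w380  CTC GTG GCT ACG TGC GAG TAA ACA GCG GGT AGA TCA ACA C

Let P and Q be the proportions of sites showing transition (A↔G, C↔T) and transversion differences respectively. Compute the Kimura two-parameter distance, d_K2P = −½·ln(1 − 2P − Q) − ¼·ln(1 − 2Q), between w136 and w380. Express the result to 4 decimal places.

0.4299

Differing sites — 2:G/T (Tv); 7:C/G (Tv); 8:T/C (Ti); 17:G/A (Ti); 18:T/G (Tv); 19:A/T (Tv); 20:G/A (Ti); 23:A/C (Tv); 24:T/A (Tv); 26:T/C (Ti); 37:G/A (Ti); 38:T/C (Ti); 40:A/C (Tv).
Of the 13 differences, 6 transitions and 7 transversions over 40 sites: P = 6/40 = 0.150000, Q = 7/40 = 0.175000.
d = −0.5·ln(0.525000) − 0.25·ln(0.650000) = −0.5·(-0.644357) − 0.25·(-0.430783) = 0.4299.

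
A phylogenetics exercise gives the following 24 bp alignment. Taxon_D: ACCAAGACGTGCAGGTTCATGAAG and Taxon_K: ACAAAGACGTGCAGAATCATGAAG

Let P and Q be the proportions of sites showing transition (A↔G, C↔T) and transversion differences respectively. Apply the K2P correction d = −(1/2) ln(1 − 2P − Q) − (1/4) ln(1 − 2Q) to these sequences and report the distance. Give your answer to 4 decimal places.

Differing sites — 3:C/A (Tv); 15:G/A (Ti); 16:T/A (Tv).
Of the 3 differences, 1 transition and 2 transversions over 24 sites: P = 1/24 = 0.041667, Q = 2/24 = 0.083333.
d = −0.5·ln(0.833333) − 0.25·ln(0.833334) = −0.5·(-0.182322) − 0.25·(-0.182321) = 0.1367.

0.1367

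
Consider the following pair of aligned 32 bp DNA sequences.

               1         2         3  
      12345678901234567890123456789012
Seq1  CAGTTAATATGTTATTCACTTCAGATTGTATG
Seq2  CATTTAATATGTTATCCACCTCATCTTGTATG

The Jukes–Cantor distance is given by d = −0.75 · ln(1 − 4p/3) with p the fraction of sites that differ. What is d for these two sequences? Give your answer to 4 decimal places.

0.1752

The sequences differ at positions 3 (G/T), 16 (T/C), 20 (T/C), 24 (G/T), 25 (A/C).
p = 5/32 = 0.156250.
d = −0.75 · ln(1 − (4/3)·0.156250) = −0.75 · ln(0.791667) = −0.75 · (-0.233614) = 0.1752.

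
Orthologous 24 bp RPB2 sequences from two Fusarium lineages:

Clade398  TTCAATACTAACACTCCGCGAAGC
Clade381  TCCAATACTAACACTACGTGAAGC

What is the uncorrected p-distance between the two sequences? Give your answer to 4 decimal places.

0.1250

Differing sites — 2:T/C; 16:C/A; 19:C/T.
There are 3 differences over 24 sites, so p = 3/24 = 0.1250.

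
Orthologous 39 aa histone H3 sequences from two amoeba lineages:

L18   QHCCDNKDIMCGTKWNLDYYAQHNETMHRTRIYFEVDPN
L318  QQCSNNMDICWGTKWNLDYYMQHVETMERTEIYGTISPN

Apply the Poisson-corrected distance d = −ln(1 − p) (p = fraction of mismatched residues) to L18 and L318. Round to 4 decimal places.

Mismatches occur at site 2 (H/Q), site 4 (C/S), site 5 (D/N), site 7 (K/M), site 10 (M/C), site 11 (C/W), site 21 (A/M), site 24 (N/V), site 28 (H/E), site 31 (R/E), site 34 (F/G), site 35 (E/T), site 36 (V/I), site 37 (D/S).
p = 14/39 = 0.358974.
d = −ln(1 − 0.358974) = −ln(0.641026) = 0.4447.

0.4447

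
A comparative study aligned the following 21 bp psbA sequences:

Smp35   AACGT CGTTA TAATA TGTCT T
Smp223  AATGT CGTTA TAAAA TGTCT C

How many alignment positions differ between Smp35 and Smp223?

Mismatches occur at site 3 (C/T), site 14 (T/A), site 21 (T/C).
That gives 3 mismatches out of 21 aligned sites, so the Hamming distance is 3.

3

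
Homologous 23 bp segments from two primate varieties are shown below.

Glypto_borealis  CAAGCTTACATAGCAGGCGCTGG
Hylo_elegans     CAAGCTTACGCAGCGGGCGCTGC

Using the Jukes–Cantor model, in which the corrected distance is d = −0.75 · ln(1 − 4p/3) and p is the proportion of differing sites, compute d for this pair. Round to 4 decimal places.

0.1979

Differing sites — 10:A/G; 11:T/C; 15:A/G; 23:G/C.
p = 4/23 = 0.173913.
d = −0.75 · ln(1 − (4/3)·0.173913) = −0.75 · ln(0.768116) = −0.75 · (-0.263815) = 0.1979.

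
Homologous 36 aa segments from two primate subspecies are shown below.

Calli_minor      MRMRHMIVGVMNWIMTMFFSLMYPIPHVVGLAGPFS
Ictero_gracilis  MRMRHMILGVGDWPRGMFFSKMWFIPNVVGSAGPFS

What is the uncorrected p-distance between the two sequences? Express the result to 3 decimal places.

The sequences differ at positions 8 (V/L), 11 (M/G), 12 (N/D), 14 (I/P), 15 (M/R), 16 (T/G), 21 (L/K), 23 (Y/W), 24 (P/F), 27 (H/N), 31 (L/S).
There are 11 differences over 36 sites, so p = 11/36 = 0.306.

0.306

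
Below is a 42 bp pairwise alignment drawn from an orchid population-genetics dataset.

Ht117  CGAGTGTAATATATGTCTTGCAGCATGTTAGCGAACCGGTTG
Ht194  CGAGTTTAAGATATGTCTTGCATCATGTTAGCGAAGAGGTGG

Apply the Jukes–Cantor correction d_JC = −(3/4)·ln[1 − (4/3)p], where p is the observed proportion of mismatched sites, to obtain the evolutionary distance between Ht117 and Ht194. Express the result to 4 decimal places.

Differing sites — 6:G/T; 10:T/G; 23:G/T; 36:C/G; 37:C/A; 41:T/G.
p = 6/42 = 0.142857.
d = −0.75 · ln(1 − (4/3)·0.142857) = −0.75 · ln(0.809524) = −0.75 · (-0.211309) = 0.1585.

0.1585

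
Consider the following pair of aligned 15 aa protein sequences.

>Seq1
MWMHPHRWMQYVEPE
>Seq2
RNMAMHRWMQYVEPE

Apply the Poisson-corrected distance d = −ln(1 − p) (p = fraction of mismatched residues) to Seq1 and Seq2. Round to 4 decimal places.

0.3102

Mismatches occur at site 1 (M→R), site 2 (W→N), site 4 (H→A), site 5 (P→M).
p = 4/15 = 0.266667.
d = −ln(1 − 0.266667) = −ln(0.733333) = 0.3102.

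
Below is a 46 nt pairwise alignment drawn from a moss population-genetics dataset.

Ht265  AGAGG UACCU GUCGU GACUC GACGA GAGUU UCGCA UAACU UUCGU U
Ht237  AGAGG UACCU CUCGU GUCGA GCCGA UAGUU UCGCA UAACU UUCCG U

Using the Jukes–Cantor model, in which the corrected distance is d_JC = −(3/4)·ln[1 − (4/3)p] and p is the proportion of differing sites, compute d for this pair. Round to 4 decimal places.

0.1979

Mismatches occur at site 11 (G↔C), site 17 (A↔U), site 19 (U↔G), site 20 (C↔A), site 22 (A↔C), site 26 (G↔U), site 44 (G↔C), site 45 (U↔G).
p = 8/46 = 0.173913.
d = −0.75 · ln(1 − (4/3)·0.173913) = −0.75 · ln(0.768116) = −0.75 · (-0.263815) = 0.1979.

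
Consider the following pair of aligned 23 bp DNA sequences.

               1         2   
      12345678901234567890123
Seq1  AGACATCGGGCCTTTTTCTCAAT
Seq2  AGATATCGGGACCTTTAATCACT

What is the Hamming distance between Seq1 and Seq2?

The sequences differ at positions 4 (C/T), 11 (C/A), 13 (T/C), 17 (T/A), 18 (C/A), 22 (A/C).
That gives 6 mismatches out of 23 aligned sites, so the Hamming distance is 6.

6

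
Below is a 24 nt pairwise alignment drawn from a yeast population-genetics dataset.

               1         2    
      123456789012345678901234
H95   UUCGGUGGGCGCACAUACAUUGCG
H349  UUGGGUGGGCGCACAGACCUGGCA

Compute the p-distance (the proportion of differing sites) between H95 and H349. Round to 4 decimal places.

0.2083

Differing sites — 3:C/G; 16:U/G; 19:A/C; 21:U/G; 24:G/A.
There are 5 differences over 24 sites, so p = 5/24 = 0.2083.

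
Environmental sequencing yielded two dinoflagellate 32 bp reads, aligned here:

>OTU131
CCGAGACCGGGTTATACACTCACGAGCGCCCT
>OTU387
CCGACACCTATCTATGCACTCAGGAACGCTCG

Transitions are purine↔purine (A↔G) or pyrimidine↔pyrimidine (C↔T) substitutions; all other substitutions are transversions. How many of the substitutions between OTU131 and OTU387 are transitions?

Mismatches occur at site 5 (G↔C, transversion), site 9 (G↔T, transversion), site 10 (G↔A, transition), site 11 (G↔T, transversion), site 12 (T↔C, transition), site 16 (A↔G, transition), site 23 (C↔G, transversion), site 26 (G↔A, transition), site 30 (C↔T, transition), site 32 (T↔G, transversion).
Of the 10 differences, 5 transitions and 5 transversions, so the answer is 5.

5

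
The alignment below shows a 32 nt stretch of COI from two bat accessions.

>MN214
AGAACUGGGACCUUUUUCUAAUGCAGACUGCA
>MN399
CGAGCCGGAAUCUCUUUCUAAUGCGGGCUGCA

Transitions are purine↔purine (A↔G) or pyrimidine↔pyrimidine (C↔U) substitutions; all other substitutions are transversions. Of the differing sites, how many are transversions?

Differing sites — 1:A/C (Tv); 4:A/G (Ti); 6:U/C (Ti); 9:G/A (Ti); 11:C/U (Ti); 14:U/C (Ti); 25:A/G (Ti); 27:A/G (Ti).
Of the 8 differences, 7 transitions and 1 transversion, so the answer is 1.

1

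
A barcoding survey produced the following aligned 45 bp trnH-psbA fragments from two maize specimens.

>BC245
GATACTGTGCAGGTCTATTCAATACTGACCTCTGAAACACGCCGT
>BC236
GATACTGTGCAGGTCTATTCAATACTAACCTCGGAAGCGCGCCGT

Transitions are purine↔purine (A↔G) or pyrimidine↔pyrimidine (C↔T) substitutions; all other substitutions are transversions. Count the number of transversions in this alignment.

Differing sites — 27:G/A (Ti); 33:T/G (Tv); 37:A/G (Ti); 39:A/G (Ti).
Of the 4 differences, 3 transitions and 1 transversion, so the answer is 1.

1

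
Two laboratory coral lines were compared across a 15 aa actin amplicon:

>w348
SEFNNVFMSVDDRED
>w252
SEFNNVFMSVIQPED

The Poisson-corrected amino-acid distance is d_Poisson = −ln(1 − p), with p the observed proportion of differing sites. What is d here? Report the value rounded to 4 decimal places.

Mismatches occur at site 11 (D→I), site 12 (D→Q), site 13 (R→P).
p = 3/15 = 0.200000.
d = −ln(1 − 0.200000) = −ln(0.800000) = 0.2231.

0.2231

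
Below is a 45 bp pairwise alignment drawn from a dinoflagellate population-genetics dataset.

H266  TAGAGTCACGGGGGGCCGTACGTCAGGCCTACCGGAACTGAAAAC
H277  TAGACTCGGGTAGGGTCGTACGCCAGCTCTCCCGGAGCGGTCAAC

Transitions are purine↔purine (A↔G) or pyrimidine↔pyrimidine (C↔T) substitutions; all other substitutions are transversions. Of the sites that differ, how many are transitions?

Differing sites — 5:G/C (Tv); 8:A/G (Ti); 9:C/G (Tv); 11:G/T (Tv); 12:G/A (Ti); 16:C/T (Ti); 23:T/C (Ti); 27:G/C (Tv); 28:C/T (Ti); 31:A/C (Tv); 37:A/G (Ti); 39:T/G (Tv); 41:A/T (Tv); 42:A/C (Tv).
Of the 14 differences, 6 transitions and 8 transversions, so the answer is 6.

6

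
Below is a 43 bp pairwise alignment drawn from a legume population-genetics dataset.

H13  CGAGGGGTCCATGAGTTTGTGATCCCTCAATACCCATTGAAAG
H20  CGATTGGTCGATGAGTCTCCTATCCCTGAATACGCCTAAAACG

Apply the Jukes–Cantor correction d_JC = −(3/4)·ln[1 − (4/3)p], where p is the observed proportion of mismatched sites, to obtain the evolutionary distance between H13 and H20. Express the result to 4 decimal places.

0.3870

Differing sites — 4:G/T; 5:G/T; 10:C/G; 17:T/C; 19:G/C; 20:T/C; 21:G/T; 28:C/G; 34:C/G; 36:A/C; 38:T/A; 39:G/A; 42:A/C.
p = 13/43 = 0.302326.
d = −0.75 · ln(1 − (4/3)·0.302326) = −0.75 · ln(0.596899) = −0.75 · (-0.516007) = 0.3870.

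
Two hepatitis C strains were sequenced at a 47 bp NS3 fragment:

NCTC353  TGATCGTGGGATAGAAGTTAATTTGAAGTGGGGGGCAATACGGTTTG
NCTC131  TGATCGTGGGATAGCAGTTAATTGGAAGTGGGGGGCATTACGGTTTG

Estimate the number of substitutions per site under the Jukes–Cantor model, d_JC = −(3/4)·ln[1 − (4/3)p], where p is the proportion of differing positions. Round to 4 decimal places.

0.0667

The sequences differ at positions 15 (A/C), 24 (T/G), 38 (A/T).
p = 3/47 = 0.063830.
d = −0.75 · ln(1 − (4/3)·0.063830) = −0.75 · ln(0.914893) = −0.75 · (-0.088948) = 0.0667.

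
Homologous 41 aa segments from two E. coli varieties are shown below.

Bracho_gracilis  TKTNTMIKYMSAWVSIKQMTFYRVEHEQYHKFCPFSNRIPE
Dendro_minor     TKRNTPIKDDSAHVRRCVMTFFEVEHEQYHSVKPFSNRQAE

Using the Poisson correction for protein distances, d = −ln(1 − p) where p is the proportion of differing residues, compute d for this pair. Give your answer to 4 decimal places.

Mismatches occur at site 3 (T/R), site 6 (M/P), site 9 (Y/D), site 10 (M/D), site 13 (W/H), site 15 (S/R), site 16 (I/R), site 17 (K/C), site 18 (Q/V), site 22 (Y/F), site 23 (R/E), site 31 (K/S), site 32 (F/V), site 33 (C/K), site 39 (I/Q), site 40 (P/A).
p = 16/41 = 0.390244.
d = −ln(1 − 0.390244) = −ln(0.609756) = 0.4947.

0.4947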